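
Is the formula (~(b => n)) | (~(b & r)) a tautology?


Build the truth table over {b, n, r}:
b | n | r | φ
-------------
False | False | False | True
True | False | False | True
False | True | False | True
True | True | False | True
False | False | True | True
True | False | True | True
False | True | True | True
True | True | True | False
Counterexample at row 8: with b=True, n=True, r=True, the formula is False.

No, it is not a tautology.


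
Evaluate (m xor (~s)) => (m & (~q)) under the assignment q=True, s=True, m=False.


Substitute q=True, s=True, m=False:
~s = False
m xor (~s) = False xor False = False
~q = False
m & (~q) = False & False = False
(m xor (~s)) => (m & (~q)) = False => False = True

True


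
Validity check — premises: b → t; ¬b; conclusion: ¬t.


This is denying the antecedent (fallacy). There exist truth assignments where the premises are all true but the conclusion is false.

Invalid.


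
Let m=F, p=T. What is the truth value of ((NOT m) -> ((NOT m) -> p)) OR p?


Substitute m=F, p=T:
NOT m = T
NOT m = T
(NOT m) -> p = T -> T = T
(NOT m) -> ((NOT m) -> p) = T -> T = T
((NOT m) -> ((NOT m) -> p)) OR p = T OR T = T

T


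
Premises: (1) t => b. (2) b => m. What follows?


Hypothetical syllogism: from (P → Q) and (Q → R), infer (P → R).
Chain the two implications through the shared middle term 'b'.

t => m


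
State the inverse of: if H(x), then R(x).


The inverse of (P → Q) is (¬P → ¬Q). It is equivalent to the converse, not to the original.
Here P = 'H(x)' and Q = 'R(x)'.

If not (H(x)), then not (R(x)).


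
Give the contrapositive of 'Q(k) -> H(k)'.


The contrapositive of (P → Q) is (¬Q → ¬P); it is logically equivalent to the original.
Here P = 'Q(k)' and Q = 'H(k)'.

If not (H(k)), then not (Q(k)).


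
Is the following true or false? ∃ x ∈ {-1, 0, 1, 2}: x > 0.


Evaluate the predicate on each element: -1:F, 0:F, 1:T, 2:T.
Witness x = 1 satisfies the predicate.

T


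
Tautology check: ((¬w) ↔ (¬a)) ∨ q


Build the truth table over {a, q, w}:
a | q | w | φ
-------------
F | F | F | T
T | F | F | F
F | T | F | T
T | T | F | T
F | F | T | F
T | F | T | T
F | T | T | T
T | T | T | T
Counterexample at row 2: with a=T, q=F, w=F, the formula is F.

No, it is not a tautology.


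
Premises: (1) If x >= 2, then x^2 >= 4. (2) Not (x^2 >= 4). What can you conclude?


Modus tollens: from (P → Q) and ¬Q, infer ¬P.
Q = 'x^2 >= 4' is denied; since P → Q, P must also fail.

Not (x >= 2).


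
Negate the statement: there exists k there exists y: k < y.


Negation flips each quantifier (∀↔∃) and negates the inner predicate.
¬(there exists k there exists y: φ) = for all k for all y: ¬φ.

for all k for all y: NOT(k < y)


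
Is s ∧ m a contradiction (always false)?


Truth table over {m, s}:
m | s | φ
---------
F | F | F
T | F | F
F | T | F
T | T | T
Satisfying assignment at row 4: m=T, s=T gives T.

No, it is not a contradiction.


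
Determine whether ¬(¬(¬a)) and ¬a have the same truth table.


Compare truth tables:
a | φ | ψ
---------
F | T | T
T | F | F
The columns φ and ψ agree on every row.

Yes, they are logically equivalent.


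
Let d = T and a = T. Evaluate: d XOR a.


Exclusive or is true when exactly one operand is true.
Substitute: d=T, a=T.
T XOR T evaluates to F.

F


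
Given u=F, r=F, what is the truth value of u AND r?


Conjunction is true only when both operands are true.
Substitute: u=F, r=F.
F AND F evaluates to F.

F


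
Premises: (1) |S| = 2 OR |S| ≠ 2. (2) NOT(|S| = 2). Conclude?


Disjunctive syllogism: from (P ∨ Q) and ¬P, infer Q.
One disjunct, '|S| = 2', is ruled out; the other must hold.

|S| ≠ 2


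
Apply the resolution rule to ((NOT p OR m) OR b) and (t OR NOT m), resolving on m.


The clauses contain complementary literals m and NOTm.
Resolution eliminates this pair and disjoins the remaining literals (merging duplicates).

((b OR NOT p) OR t)


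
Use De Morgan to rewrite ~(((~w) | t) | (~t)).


De Morgan: the negation of a disjunction is the conjunction of the negations.
Distribute ~ across |, flipping it to &, and negate each literal.

(w & (~t)) & t


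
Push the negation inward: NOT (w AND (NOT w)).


De Morgan: the negation of a conjunction is the disjunction of the negations.
Distribute NOT across AND, flipping it to OR, and negate each literal.

(NOT w) OR w


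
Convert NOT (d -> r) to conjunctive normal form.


Step 1: Rewrite d → r as ¬d ∨ r.
Step 2: Negate: ¬(¬d ∨ r) = d ∧ ¬r (De Morgan + double negation).

d AND (NOT r)


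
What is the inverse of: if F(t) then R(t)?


The inverse of (P → Q) is (¬P → ¬Q). It is equivalent to the converse, not to the original.
Here P = 'F(t)' and Q = 'R(t)'.

If not (F(t)), then not (R(t)).


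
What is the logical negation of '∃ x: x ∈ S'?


¬(∀ x: φ) = ∃ x: ¬φ, and ¬(∃ x: φ) = ∀ x: ¬φ.
Apply to the existential statement.

∀ x: ¬(x ∈ S)


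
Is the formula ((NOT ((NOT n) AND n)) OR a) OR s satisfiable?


Search for a satisfying assignment over {a, n, s}.
Try a=F, n=F, s=F: the formula evaluates to T.
A satisfying assignment exists.

Satisfiable.


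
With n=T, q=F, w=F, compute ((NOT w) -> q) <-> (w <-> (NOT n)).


Substitute n=T, q=F, w=F:
NOT w = T
(NOT w) -> q = T -> F = F
NOT n = F
w <-> (NOT n) = F <-> F = T
((NOT w) -> q) <-> (w <-> (NOT n)) = F <-> T = F

F


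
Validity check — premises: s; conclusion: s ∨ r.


This matches the form of disjunction introduction: the conclusion follows in every model of the premises.

Valid.


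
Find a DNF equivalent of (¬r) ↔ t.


Step 1: (¬r) ↔ t is true exactly when both agree: ((¬r) ∧ t) ∨ (¬(¬r) ∧ ¬t).
Step 2: Eliminate any double negations (¬¬X = X).

((¬r) ∧ t) ∨ (r ∧ (¬t))


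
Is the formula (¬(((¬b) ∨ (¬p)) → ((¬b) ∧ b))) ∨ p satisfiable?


Search for a satisfying assignment over {b, p}.
Try b=F, p=F: the formula evaluates to T.
A satisfying assignment exists.

Satisfiable.


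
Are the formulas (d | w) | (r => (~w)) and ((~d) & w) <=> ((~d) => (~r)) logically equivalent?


Compare truth tables:
d | r | w | φ | ψ
-----------------
False | False | False | True | False
True | False | False | True | False
False | True | False | True | True
True | True | False | True | False
False | False | True | True | True
True | False | True | True | False
False | True | True | True | False
True | True | True | True | False
They differ at row 1 (d=False, r=False, w=False): φ=True but ψ=False.

No, they are not logically equivalent.


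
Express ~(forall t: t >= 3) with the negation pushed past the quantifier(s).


¬(forall x: φ) = exists x: ¬φ, and ¬(exists x: φ) = forall x: ¬φ.
Apply to the universal statement.

exists t: ~(t >= 3)


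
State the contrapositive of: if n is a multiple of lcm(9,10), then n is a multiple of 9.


The contrapositive of (P → Q) is (¬Q → ¬P); it is logically equivalent to the original.
Here P = 'n is a multiple of lcm(9,10)' and Q = 'n is a multiple of 9'.

If not (n is a multiple of 9), then not (n is a multiple of lcm(9,10)).


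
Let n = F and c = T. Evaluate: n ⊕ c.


Exclusive or is true when exactly one operand is true.
Substitute: n=F, c=T.
F ⊕ T evaluates to T.

T


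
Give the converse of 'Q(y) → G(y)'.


The converse of (P → Q) is (Q → P). It is not in general equivalent to the original.
Here P = 'Q(y)' and Q = 'G(y)'.

If G(y), then Q(y).


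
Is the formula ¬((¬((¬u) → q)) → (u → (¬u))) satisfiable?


Check all 4 assignments over {q, u}:
q | u | φ
---------
F | F | F
T | F | F
F | T | F
T | T | F
No assignment makes the formula true.

Unsatisfiable.


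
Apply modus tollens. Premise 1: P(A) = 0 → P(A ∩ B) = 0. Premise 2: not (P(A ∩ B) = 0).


Modus tollens: from (P → Q) and ¬Q, infer ¬P.
Q = 'P(A ∩ B) = 0' is denied; since P → Q, P must also fail.

Not (P(A) = 0).


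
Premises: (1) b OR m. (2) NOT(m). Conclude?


Disjunctive syllogism: from (P ∨ Q) and ¬P, infer Q.
One disjunct, 'm', is ruled out; the other must hold.

b


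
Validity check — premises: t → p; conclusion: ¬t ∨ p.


This matches the form of material implication: the conclusion follows in every model of the premises.

Valid.


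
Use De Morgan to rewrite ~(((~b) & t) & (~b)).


De Morgan: the negation of a conjunction is the disjunction of the negations.
Distribute ~ across &, flipping it to |, and negate each literal.

(b | (~t)) | b


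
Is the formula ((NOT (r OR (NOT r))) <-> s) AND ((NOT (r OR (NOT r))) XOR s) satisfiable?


Check all 4 assignments over {r, s}:
r | s | φ
---------
F | F | F
T | F | F
F | T | F
T | T | F
No assignment makes the formula true.

Unsatisfiable.


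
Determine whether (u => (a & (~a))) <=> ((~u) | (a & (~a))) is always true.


Build the truth table over {a, u}:
a | u | φ
---------
False | False | True
True | False | True
False | True | True
True | True | True
Every row evaluates to true.

Yes, it is a tautology.


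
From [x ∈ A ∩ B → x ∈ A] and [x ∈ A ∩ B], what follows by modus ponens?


Modus ponens: from (P → Q) and P, infer Q.
P = 'x ∈ A ∩ B' is asserted, and P → Q holds, so Q follows.

x ∈ A.


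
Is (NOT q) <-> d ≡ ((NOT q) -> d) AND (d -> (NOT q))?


Compare truth tables:
d | q | φ | ψ
-------------
F | F | F | F
T | F | T | T
F | T | T | T
T | T | F | F
The columns φ and ψ agree on every row.

Yes, they are logically equivalent.


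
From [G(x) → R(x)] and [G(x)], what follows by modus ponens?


Modus ponens: from (P → Q) and P, infer Q.
P = 'G(x)' is asserted, and P → Q holds, so Q follows.

R(x).


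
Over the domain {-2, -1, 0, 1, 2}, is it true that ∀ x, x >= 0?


Evaluate the predicate on each element: -2:F, -1:F, 0:T, 1:T, 2:T.
Counterexample x = -2 fails the predicate.

F


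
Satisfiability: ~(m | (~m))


Check all 2 assignments over {m}:
m | φ
-----
False | False
True | False
No assignment makes the formula true.

Unsatisfiable.


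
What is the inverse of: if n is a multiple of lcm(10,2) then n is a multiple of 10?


The inverse of (P → Q) is (¬P → ¬Q). It is equivalent to the converse, not to the original.
Here P = 'n is a multiple of lcm(10,2)' and Q = 'n is a multiple of 10'.

If not (n is a multiple of lcm(10,2)), then not (n is a multiple of 10).


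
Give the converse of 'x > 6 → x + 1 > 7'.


The converse of (P → Q) is (Q → P). It is not in general equivalent to the original.
Here P = 'x > 6' and Q = 'x + 1 > 7'.

If x + 1 > 7, then x > 6.


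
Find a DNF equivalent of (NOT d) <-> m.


Step 1: (¬d) ↔ m is true exactly when both agree: ((¬d) ∧ m) ∨ (¬(¬d) ∧ ¬m).
Step 2: Eliminate any double negations (¬¬X = X).

((NOT d) AND m) OR (d AND (NOT m))


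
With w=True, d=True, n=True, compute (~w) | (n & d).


Substitute w=True, d=True, n=True:
~w = False
n & d = True & True = True
(~w) | (n & d) = False | True = True

True


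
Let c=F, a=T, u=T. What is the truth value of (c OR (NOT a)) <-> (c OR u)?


Substitute c=F, a=T, u=T:
NOT a = F
c OR (NOT a) = F OR F = F
c OR u = F OR T = T
(c OR (NOT a)) <-> (c OR u) = F <-> T = F

F


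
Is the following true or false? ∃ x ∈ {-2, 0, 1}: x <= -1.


Evaluate the predicate on each element: -2:T, 0:F, 1:F.
Witness x = -2 satisfies the predicate.

T


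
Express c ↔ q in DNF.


Step 1: c ↔ q is true exactly when both agree: (c ∧ q) ∨ (¬c ∧ ¬q).

(c ∧ q) ∨ ((¬c) ∧ (¬q))


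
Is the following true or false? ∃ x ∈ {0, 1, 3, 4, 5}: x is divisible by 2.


Evaluate the predicate on each element: 0:T, 1:F, 3:F, 4:T, 5:F.
Witness x = 0 satisfies the predicate.

T


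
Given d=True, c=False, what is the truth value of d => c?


Implication is false only when antecedent is true and consequent is false.
Substitute: d=True, c=False.
True => False evaluates to False.

False


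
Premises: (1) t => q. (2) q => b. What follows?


Hypothetical syllogism: from (P → Q) and (Q → R), infer (P → R).
Chain the two implications through the shared middle term 'q'.

t => b


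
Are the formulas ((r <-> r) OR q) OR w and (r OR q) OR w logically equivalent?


Compare truth tables:
q | r | w | φ | ψ
-----------------
F | F | F | T | F
T | F | F | T | T
F | T | F | T | T
T | T | F | T | T
F | F | T | T | T
T | F | T | T | T
F | T | T | T | T
T | T | T | T | T
They differ at row 1 (q=F, r=F, w=F): φ=T but ψ=F.

No, they are not logically equivalent.


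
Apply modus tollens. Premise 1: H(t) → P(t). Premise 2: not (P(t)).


Modus tollens: from (P → Q) and ¬Q, infer ¬P.
Q = 'P(t)' is denied; since P → Q, P must also fail.

Not (H(t)).


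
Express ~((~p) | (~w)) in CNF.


Step 1: Apply De Morgan: ¬((¬p) ∨ (¬w)) = ¬(¬p) ∧ ¬(¬w).
Step 2: Eliminate any double negations (¬¬X = X).

p & w


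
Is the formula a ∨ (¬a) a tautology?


Build the truth table over {a}:
a | φ
-----
F | T
T | T
Every row evaluates to true.

Yes, it is a tautology.


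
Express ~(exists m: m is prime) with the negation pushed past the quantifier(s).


¬(forall x: φ) = exists x: ¬φ, and ¬(exists x: φ) = forall x: ¬φ.
Apply to the existential statement.

forall m: ~(m is prime)


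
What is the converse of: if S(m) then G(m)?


The converse of (P → Q) is (Q → P). It is not in general equivalent to the original.
Here P = 'S(m)' and Q = 'G(m)'.

If G(m), then S(m).


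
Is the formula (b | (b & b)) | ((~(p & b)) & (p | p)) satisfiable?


Search for a satisfying assignment over {b, p}.
Try b=True, p=False: the formula evaluates to True.
A satisfying assignment exists.

Satisfiable.


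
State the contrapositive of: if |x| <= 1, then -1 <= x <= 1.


The contrapositive of (P → Q) is (¬Q → ¬P); it is logically equivalent to the original.
Here P = '|x| <= 1' and Q = '-1 <= x <= 1'.

If not (-1 <= x <= 1), then not (|x| <= 1).


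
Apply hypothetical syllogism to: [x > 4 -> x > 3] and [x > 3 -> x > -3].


Hypothetical syllogism: from (P → Q) and (Q → R), infer (P → R).
Chain the two implications through the shared middle term 'x > 3'.

x > 4 -> x > -3


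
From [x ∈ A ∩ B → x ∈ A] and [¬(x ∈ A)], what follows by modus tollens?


Modus tollens: from (P → Q) and ¬Q, infer ¬P.
Q = 'x ∈ A' is denied; since P → Q, P must also fail.

Not (x ∈ A ∩ B).


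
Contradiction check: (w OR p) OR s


Truth table over {p, s, w}:
p | s | w | φ
-------------
F | F | F | F
T | F | F | T
F | T | F | T
T | T | F | T
F | F | T | T
T | F | T | T
F | T | T | T
T | T | T | T
Satisfying assignment at row 2: p=T, s=F, w=F gives T.

No, it is not a contradiction.


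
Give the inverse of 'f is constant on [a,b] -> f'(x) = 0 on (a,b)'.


The inverse of (P → Q) is (¬P → ¬Q). It is equivalent to the converse, not to the original.
Here P = 'f is constant on [a,b]' and Q = 'f'(x) = 0 on (a,b)'.

If not (f is constant on [a,b]), then not (f'(x) = 0 on (a,b)).


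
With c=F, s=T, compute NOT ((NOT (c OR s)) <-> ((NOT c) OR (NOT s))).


Substitute c=F, s=T:
c OR s = F OR T = T
NOT (c OR s) = F
NOT c = T
NOT s = F
(NOT c) OR (NOT s) = T OR F = T
(NOT (c OR s)) <-> ((NOT c) OR (NOT s)) = F <-> T = F
NOT ((NOT (c OR s)) <-> ((NOT c) OR (NOT s))) = T

T


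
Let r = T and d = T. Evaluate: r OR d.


Disjunction is false only when both operands are false.
Substitute: r=T, d=T.
T OR T evaluates to T.

T


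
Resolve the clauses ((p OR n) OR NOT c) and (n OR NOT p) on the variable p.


The clauses contain complementary literals p and NOTp.
Resolution eliminates this pair and disjoins the remaining literals (merging duplicates).

(n OR NOT c)


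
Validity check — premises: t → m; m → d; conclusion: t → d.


This matches the form of hypothetical syllogism: the conclusion follows in every model of the premises.

Valid.


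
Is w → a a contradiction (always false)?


Truth table over {a, w}:
a | w | φ
---------
F | F | T
T | F | T
F | T | F
T | T | T
Satisfying assignment at row 1: a=F, w=F gives T.

No, it is not a contradiction.


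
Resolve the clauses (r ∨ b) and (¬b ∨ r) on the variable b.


The clauses contain complementary literals b and ¬b.
Resolution eliminates this pair and disjoins the remaining literals (merging duplicates).

r


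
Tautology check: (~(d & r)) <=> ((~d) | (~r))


Build the truth table over {d, r}:
d | r | φ
---------
False | False | True
True | False | True
False | True | True
True | True | True
Every row evaluates to true.

Yes, it is a tautology.


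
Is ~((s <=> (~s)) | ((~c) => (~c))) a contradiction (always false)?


Truth table over {c, s}:
c | s | φ
---------
False | False | False
True | False | False
False | True | False
True | True | False
Every row is false.

Yes, it is a contradiction.


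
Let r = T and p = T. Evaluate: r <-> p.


Biconditional is true when both operands have the same truth value.
Substitute: r=T, p=T.
T <-> T evaluates to T.

T


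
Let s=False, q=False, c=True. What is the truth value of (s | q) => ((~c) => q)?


Substitute s=False, q=False, c=True:
s | q = False | False = False
~c = False
(~c) => q = False => False = True
(s | q) => ((~c) => q) = False => True = True

True


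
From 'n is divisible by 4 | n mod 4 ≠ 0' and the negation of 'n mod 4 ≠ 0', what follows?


Disjunctive syllogism: from (P ∨ Q) and ¬P, infer Q.
One disjunct, 'n mod 4 ≠ 0', is ruled out; the other must hold.

n is divisible by 4


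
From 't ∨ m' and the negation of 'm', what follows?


Disjunctive syllogism: from (P ∨ Q) and ¬P, infer Q.
One disjunct, 'm', is ruled out; the other must hold.

t


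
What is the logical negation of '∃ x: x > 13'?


¬(∀ x: φ) = ∃ x: ¬φ, and ¬(∃ x: φ) = ∀ x: ¬φ.
Apply to the existential statement.

∀ x: ¬(x > 13)


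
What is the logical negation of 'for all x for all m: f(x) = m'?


Negation flips each quantifier (∀↔∃) and negates the inner predicate.
¬(for all x for all m: φ) = there exists x there exists m: ¬φ.

there exists x there exists m: NOT(f(x) = m)


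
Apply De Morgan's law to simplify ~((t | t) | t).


De Morgan: the negation of a disjunction is the conjunction of the negations.
Distribute ~ across |, flipping it to &, and negate each literal.

((~t) & (~t)) & (~t)


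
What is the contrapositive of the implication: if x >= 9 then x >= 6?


The contrapositive of (P → Q) is (¬Q → ¬P); it is logically equivalent to the original.
Here P = 'x >= 9' and Q = 'x >= 6'.

If not (x >= 6), then not (x >= 9).


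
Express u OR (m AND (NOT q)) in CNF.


Step 1: Distribute ∨ over ∧: u ∨ (m ∧ (¬q)) = (u ∨ m) ∧ (u ∨ (¬q)).

(u OR m) AND (u OR (NOT q))


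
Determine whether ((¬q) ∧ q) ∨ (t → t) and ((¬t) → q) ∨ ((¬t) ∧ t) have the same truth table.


Compare truth tables:
q | t | φ | ψ
-------------
F | F | T | F
T | F | T | T
F | T | T | T
T | T | T | T
They differ at row 1 (q=F, t=F): φ=T but ψ=F.

No, they are not logically equivalent.


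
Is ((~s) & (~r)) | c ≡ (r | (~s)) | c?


Compare truth tables:
c | r | s | φ | ψ
-----------------
False | False | False | True | True
True | False | False | True | True
False | True | False | False | True
True | True | False | True | True
False | False | True | False | False
True | False | True | True | True
False | True | True | False | True
True | True | True | True | True
They differ at row 3 (c=False, r=True, s=False): φ=False but ψ=True.

No, they are not logically equivalent.


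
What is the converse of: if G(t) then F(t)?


The converse of (P → Q) is (Q → P). It is not in general equivalent to the original.
Here P = 'G(t)' and Q = 'F(t)'.

If F(t), then G(t).


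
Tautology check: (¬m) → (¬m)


Build the truth table over {m}:
m | φ
-----
F | T
T | T
Every row evaluates to true.

Yes, it is a tautology.


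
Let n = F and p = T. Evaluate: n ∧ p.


Conjunction is true only when both operands are true.
Substitute: n=F, p=T.
F ∧ T evaluates to F.

F


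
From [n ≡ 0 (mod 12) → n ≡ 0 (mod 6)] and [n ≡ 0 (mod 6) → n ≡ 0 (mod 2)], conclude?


Hypothetical syllogism: from (P → Q) and (Q → R), infer (P → R).
Chain the two implications through the shared middle term 'n ≡ 0 (mod 6)'.

n ≡ 0 (mod 12) → n ≡ 0 (mod 2)


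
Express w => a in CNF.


Step 1: Rewrite w → a as ¬w ∨ a.

(~w) | a


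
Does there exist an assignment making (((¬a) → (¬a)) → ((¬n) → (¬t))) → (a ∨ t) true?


Search for a satisfying assignment over {a, n, t}.
Try a=T, n=F, t=F: the formula evaluates to T.
A satisfying assignment exists.

Satisfiable.


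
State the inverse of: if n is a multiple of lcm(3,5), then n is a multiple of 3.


The inverse of (P → Q) is (¬P → ¬Q). It is equivalent to the converse, not to the original.
Here P = 'n is a multiple of lcm(3,5)' and Q = 'n is a multiple of 3'.

If not (n is a multiple of lcm(3,5)), then not (n is a multiple of 3).


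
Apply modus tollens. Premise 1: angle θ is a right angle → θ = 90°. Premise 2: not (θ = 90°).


Modus tollens: from (P → Q) and ¬Q, infer ¬P.
Q = 'θ = 90°' is denied; since P → Q, P must also fail.

Not (angle θ is a right angle).


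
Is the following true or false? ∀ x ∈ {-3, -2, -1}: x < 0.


Evaluate the predicate on each element: -3:T, -2:T, -1:T.
Every element satisfies the predicate.

T


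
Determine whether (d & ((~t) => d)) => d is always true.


Build the truth table over {d, t}:
d | t | φ
---------
False | False | True
True | False | True
False | True | True
True | True | True
Every row evaluates to true.

Yes, it is a tautology.


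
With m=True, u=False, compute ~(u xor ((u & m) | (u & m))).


Substitute m=True, u=False:
u & m = False & True = False
u & m = False & True = False
(u & m) | (u & m) = False | False = False
u xor ((u & m) | (u & m)) = False xor False = False
~(u xor ((u & m) | (u & m))) = True

True


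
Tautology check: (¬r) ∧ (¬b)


Build the truth table over {b, r}:
b | r | φ
---------
F | F | T
T | F | F
F | T | F
T | T | F
Counterexample at row 2: with b=T, r=F, the formula is F.

No, it is not a tautology.


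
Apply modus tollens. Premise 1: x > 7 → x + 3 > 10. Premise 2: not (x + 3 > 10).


Modus tollens: from (P → Q) and ¬Q, infer ¬P.
Q = 'x + 3 > 10' is denied; since P → Q, P must also fail.

Not (x > 7).


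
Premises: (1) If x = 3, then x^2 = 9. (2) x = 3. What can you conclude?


Modus ponens: from (P → Q) and P, infer Q.
P = 'x = 3' is asserted, and P → Q holds, so Q follows.

x^2 = 9.


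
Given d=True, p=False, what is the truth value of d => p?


Implication is false only when antecedent is true and consequent is false.
Substitute: d=True, p=False.
True => False evaluates to False.

False


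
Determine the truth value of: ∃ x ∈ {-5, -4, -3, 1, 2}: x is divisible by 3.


Evaluate the predicate on each element: -5:F, -4:F, -3:T, 1:F, 2:F.
Witness x = -3 satisfies the predicate.

T


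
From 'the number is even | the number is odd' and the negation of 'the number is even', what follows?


Disjunctive syllogism: from (P ∨ Q) and ¬P, infer Q.
One disjunct, 'the number is even', is ruled out; the other must hold.

the number is odd


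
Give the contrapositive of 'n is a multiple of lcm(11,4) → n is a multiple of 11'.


The contrapositive of (P → Q) is (¬Q → ¬P); it is logically equivalent to the original.
Here P = 'n is a multiple of lcm(11,4)' and Q = 'n is a multiple of 11'.

If not (n is a multiple of 11), then not (n is a multiple of lcm(11,4)).


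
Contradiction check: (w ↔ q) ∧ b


Truth table over {b, q, w}:
b | q | w | φ
-------------
F | F | F | F
T | F | F | T
F | T | F | F
T | T | F | F
F | F | T | F
T | F | T | F
F | T | T | F
T | T | T | T
Satisfying assignment at row 2: b=T, q=F, w=F gives T.

No, it is not a contradiction.


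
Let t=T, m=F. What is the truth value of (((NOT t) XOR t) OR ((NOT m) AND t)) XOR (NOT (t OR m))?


Substitute t=T, m=F:
NOT t = F
(NOT t) XOR t = F XOR T = T
NOT m = T
(NOT m) AND t = T AND T = T
((NOT t) XOR t) OR ((NOT m) AND t) = T OR T = T
t OR m = T OR F = T
NOT (t OR m) = F
(((NOT t) XOR t) OR ((NOT m) AND t)) XOR (NOT (t OR m)) = T XOR F = T

T


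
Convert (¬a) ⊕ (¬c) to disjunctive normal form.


Step 1: (¬a) ⊕ (¬c) is true exactly when they disagree: ((¬a) ∧ ¬(¬c)) ∨ (¬(¬a) ∧ (¬c)).
Step 2: Eliminate any double negations (¬¬X = X).

((¬a) ∧ c) ∨ (a ∧ (¬c))


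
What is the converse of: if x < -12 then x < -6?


The converse of (P → Q) is (Q → P). It is not in general equivalent to the original.
Here P = 'x < -12' and Q = 'x < -6'.

If x < -6, then x < -12.


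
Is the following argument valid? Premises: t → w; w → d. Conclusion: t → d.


This matches the form of hypothetical syllogism: the conclusion follows in every model of the premises.

Valid.


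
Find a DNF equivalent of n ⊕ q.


Step 1: n ⊕ q is true exactly when they disagree: (n ∧ ¬q) ∨ (¬n ∧ q).

(n ∧ (¬q)) ∨ ((¬n) ∧ q)


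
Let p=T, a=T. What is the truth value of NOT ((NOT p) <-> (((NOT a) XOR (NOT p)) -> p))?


Substitute p=T, a=T:
NOT p = F
NOT a = F
NOT p = F
(NOT a) XOR (NOT p) = F XOR F = F
((NOT a) XOR (NOT p)) -> p = F -> T = T
(NOT p) <-> (((NOT a) XOR (NOT p)) -> p) = F <-> T = F
NOT ((NOT p) <-> (((NOT a) XOR (NOT p)) -> p)) = T

T


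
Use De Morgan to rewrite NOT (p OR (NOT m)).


De Morgan: the negation of a disjunction is the conjunction of the negations.
Distribute NOT across OR, flipping it to AND, and negate each literal.

(NOT p) AND m


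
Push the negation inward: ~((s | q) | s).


De Morgan: the negation of a disjunction is the conjunction of the negations.
Distribute ~ across |, flipping it to &, and negate each literal.

((~s) & (~q)) & (~s)


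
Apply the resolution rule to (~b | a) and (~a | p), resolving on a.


The clauses contain complementary literals a and ~a.
Resolution eliminates this pair and disjoins the remaining literals (merging duplicates).

(~b | p)


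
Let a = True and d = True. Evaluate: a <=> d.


Biconditional is true when both operands have the same truth value.
Substitute: a=True, d=True.
True <=> True evaluates to True.

True


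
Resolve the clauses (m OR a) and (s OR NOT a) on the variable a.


The clauses contain complementary literals a and NOTa.
Resolution eliminates this pair and disjoins the remaining literals (merging duplicates).

(m OR s)


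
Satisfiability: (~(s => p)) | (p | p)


Search for a satisfying assignment over {p, s}.
Try p=True, s=False: the formula evaluates to True.
A satisfying assignment exists.

Satisfiable.


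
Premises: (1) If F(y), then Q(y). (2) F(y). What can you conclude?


Modus ponens: from (P → Q) and P, infer Q.
P = 'F(y)' is asserted, and P → Q holds, so Q follows.

Q(y).


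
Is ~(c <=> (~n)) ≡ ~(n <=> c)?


Compare truth tables:
c | n | φ | ψ
-------------
False | False | True | False
True | False | False | True
False | True | False | True
True | True | True | False
They differ at row 1 (c=False, n=False): φ=True but ψ=False.

No, they are not logically equivalent.


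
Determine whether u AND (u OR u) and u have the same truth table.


Compare truth tables:
u | φ | ψ
---------
F | F | F
T | T | T
The columns φ and ψ agree on every row.

Yes, they are logically equivalent.


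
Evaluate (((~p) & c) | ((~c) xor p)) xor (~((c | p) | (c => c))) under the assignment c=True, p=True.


Substitute c=True, p=True:
~p = False
(~p) & c = False & True = False
~c = False
(~c) xor p = False xor True = True
((~p) & c) | ((~c) xor p) = False | True = True
c | p = True | True = True
c => c = True => True = True
(c | p) | (c => c) = True | True = True
~((c | p) | (c => c)) = False
(((~p) & c) | ((~c) xor p)) xor (~((c | p) | (c => c))) = True xor False = True

True


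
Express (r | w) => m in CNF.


Step 1: Rewrite as ¬(r ∨ w) ∨ m = (¬r ∧ ¬w) ∨ m.
Step 2: Distribute ∨ over ∧.

((~r) | m) & ((~w) | m)


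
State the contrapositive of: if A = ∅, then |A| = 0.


The contrapositive of (P → Q) is (¬Q → ¬P); it is logically equivalent to the original.
Here P = 'A = ∅' and Q = '|A| = 0'.

If not (|A| = 0), then not (A = ∅).


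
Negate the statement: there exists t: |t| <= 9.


¬(for all x: φ) = there exists x: ¬φ, and ¬(there exists x: φ) = for all x: ¬φ.
Apply to the existential statement.

for all t: NOT(|t| <= 9)


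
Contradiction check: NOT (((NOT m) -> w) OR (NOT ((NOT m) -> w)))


Truth table over {m, w}:
m | w | φ
---------
F | F | F
T | F | F
F | T | F
T | T | F
Every row is false.

Yes, it is a contradiction.


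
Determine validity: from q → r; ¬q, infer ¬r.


This is denying the antecedent (fallacy). There exist truth assignments where the premises are all true but the conclusion is false.

Invalid.


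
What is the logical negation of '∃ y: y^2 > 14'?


¬(∀ x: φ) = ∃ x: ¬φ, and ¬(∃ x: φ) = ∀ x: ¬φ.
Apply to the existential statement.

∀ y: ¬(y^2 > 14)


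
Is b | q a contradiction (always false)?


Truth table over {b, q}:
b | q | φ
---------
False | False | False
True | False | True
False | True | True
True | True | True
Satisfying assignment at row 2: b=True, q=False gives True.

No, it is not a contradiction.


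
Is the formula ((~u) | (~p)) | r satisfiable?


Search for a satisfying assignment over {p, r, u}.
Try p=False, r=False, u=False: the formula evaluates to True.
A satisfying assignment exists.

Satisfiable.


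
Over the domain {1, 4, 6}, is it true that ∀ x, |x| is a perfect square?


Evaluate the predicate on each element: 1:T, 4:T, 6:F.
Counterexample x = 6 fails the predicate.

F


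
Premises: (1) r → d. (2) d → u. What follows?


Hypothetical syllogism: from (P → Q) and (Q → R), infer (P → R).
Chain the two implications through the shared middle term 'd'.

r → u


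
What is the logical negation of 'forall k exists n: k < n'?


Negation flips each quantifier (∀↔∃) and negates the inner predicate.
¬(forall k exists n: φ) = exists k forall n: ¬φ.

exists k forall n: ~(k < n)


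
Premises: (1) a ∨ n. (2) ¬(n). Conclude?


Disjunctive syllogism: from (P ∨ Q) and ¬P, infer Q.
One disjunct, 'n', is ruled out; the other must hold.

a


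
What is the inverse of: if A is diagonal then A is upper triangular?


The inverse of (P → Q) is (¬P → ¬Q). It is equivalent to the converse, not to the original.
Here P = 'A is diagonal' and Q = 'A is upper triangular'.

If not (A is diagonal), then not (A is upper triangular).


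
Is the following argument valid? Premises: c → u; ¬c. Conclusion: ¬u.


This is denying the antecedent (fallacy). There exist truth assignments where the premises are all true but the conclusion is false.

Invalid.


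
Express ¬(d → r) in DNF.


Step 1: Rewrite implication then negate: ¬(¬d ∨ r) = d ∧ ¬r.

d ∧ (¬r)


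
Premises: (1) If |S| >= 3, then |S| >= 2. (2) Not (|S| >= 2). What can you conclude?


Modus tollens: from (P → Q) and ¬Q, infer ¬P.
Q = '|S| >= 2' is denied; since P → Q, P must also fail.

Not (|S| >= 3).


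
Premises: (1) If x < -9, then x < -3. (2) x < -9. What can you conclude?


Modus ponens: from (P → Q) and P, infer Q.
P = 'x < -9' is asserted, and P → Q holds, so Q follows.

x < -3.


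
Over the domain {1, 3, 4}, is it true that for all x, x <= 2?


Evaluate the predicate on each element: 1:T, 3:F, 4:F.
Counterexample x = 3 fails the predicate.

F


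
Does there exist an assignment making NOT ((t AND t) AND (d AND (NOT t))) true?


Search for a satisfying assignment over {d, t}.
Try d=F, t=F: the formula evaluates to T.
A satisfying assignment exists.

Satisfiable.


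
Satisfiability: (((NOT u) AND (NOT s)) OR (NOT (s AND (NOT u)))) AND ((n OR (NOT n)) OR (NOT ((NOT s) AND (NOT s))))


Search for a satisfying assignment over {n, s, u}.
Try n=F, s=F, u=F: the formula evaluates to T.
A satisfying assignment exists.

Satisfiable.


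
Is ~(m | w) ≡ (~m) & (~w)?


Compare truth tables:
m | w | φ | ψ
-------------
False | False | True | True
True | False | False | False
False | True | False | False
True | True | False | False
The columns φ and ψ agree on every row.

Yes, they are logically equivalent.


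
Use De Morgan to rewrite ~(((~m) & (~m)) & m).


De Morgan: the negation of a conjunction is the disjunction of the negations.
Distribute ~ across &, flipping it to |, and negate each literal.

(m | m) | (~m)


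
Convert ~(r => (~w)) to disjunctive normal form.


Step 1: Rewrite implication then negate: ¬(¬r ∨ (¬w)) = r ∧ ¬(¬w).
Step 2: Eliminate any double negations (¬¬X = X).

r & w


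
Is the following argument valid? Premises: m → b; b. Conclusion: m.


This is affirming the consequent (fallacy). There exist truth assignments where the premises are all true but the conclusion is false.

Invalid.


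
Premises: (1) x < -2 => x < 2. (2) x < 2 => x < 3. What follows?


Hypothetical syllogism: from (P → Q) and (Q → R), infer (P → R).
Chain the two implications through the shared middle term 'x < 2'.

x < -2 => x < 3


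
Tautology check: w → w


Build the truth table over {w}:
w | φ
-----
F | T
T | T
Every row evaluates to true.

Yes, it is a tautology.


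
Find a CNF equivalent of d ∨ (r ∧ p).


Step 1: Distribute ∨ over ∧: d ∨ (r ∧ p) = (d ∨ r) ∧ (d ∨ p).

(d ∨ r) ∧ (d ∨ p)


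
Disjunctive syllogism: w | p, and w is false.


Disjunctive syllogism: from (P ∨ Q) and ¬P, infer Q.
One disjunct, 'w', is ruled out; the other must hold.

p


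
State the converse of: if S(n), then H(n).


The converse of (P → Q) is (Q → P). It is not in general equivalent to the original.
Here P = 'S(n)' and Q = 'H(n)'.

If H(n), then S(n).


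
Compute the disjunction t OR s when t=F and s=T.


Disjunction is false only when both operands are false.
Substitute: t=F, s=T.
F OR T evaluates to T.

T


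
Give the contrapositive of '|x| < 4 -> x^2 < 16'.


The contrapositive of (P → Q) is (¬Q → ¬P); it is logically equivalent to the original.
Here P = '|x| < 4' and Q = 'x^2 < 16'.

If not (x^2 < 16), then not (|x| < 4).


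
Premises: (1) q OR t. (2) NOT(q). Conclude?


Disjunctive syllogism: from (P ∨ Q) and ¬P, infer Q.
One disjunct, 'q', is ruled out; the other must hold.

t


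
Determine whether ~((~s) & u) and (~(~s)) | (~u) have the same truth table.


Compare truth tables:
s | u | φ | ψ
-------------
False | False | True | True
True | False | True | True
False | True | False | False
True | True | True | True
The columns φ and ψ agree on every row.

Yes, they are logically equivalent.


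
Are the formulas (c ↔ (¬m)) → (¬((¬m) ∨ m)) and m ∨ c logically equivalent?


Compare truth tables:
c | m | φ | ψ
-------------
F | F | T | F
T | F | F | T
F | T | F | T
T | T | T | T
They differ at row 1 (c=F, m=F): φ=T but ψ=F.

No, they are not logically equivalent.


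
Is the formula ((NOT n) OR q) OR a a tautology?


Build the truth table over {a, n, q}:
a | n | q | φ
-------------
F | F | F | T
T | F | F | T
F | T | F | F
T | T | F | T
F | F | T | T
T | F | T | T
F | T | T | T
T | T | T | T
Counterexample at row 3: with a=F, n=T, q=F, the formula is F.

No, it is not a tautology.


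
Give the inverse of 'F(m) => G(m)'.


The inverse of (P → Q) is (¬P → ¬Q). It is equivalent to the converse, not to the original.
Here P = 'F(m)' and Q = 'G(m)'.

If not (F(m)), then not (G(m)).


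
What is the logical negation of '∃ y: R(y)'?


¬(∀ x: φ) = ∃ x: ¬φ, and ¬(∃ x: φ) = ∀ x: ¬φ.
Apply to the existential statement.

∀ y: ¬(R(y))


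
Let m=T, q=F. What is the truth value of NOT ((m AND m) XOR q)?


Substitute m=T, q=F:
m AND m = T AND T = T
(m AND m) XOR q = T XOR F = T
NOT ((m AND m) XOR q) = F

F


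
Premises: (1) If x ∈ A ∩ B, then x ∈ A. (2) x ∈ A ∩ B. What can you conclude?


Modus ponens: from (P → Q) and P, infer Q.
P = 'x ∈ A ∩ B' is asserted, and P → Q holds, so Q follows.

x ∈ A.


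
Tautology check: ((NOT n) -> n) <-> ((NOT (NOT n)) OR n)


Build the truth table over {n}:
n | φ
-----
F | T
T | T
Every row evaluates to true.

Yes, it is a tautology.


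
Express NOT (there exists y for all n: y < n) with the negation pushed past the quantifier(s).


Negation flips each quantifier (∀↔∃) and negates the inner predicate.
¬(there exists y for all n: φ) = for all y there exists n: ¬φ.

for all y there exists n: NOT(y < n)


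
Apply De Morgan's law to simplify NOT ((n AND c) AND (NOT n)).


De Morgan: the negation of a conjunction is the disjunction of the negations.
Distribute NOT across AND, flipping it to OR, and negate each literal.

((NOT n) OR (NOT c)) OR n


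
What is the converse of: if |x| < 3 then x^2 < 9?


The converse of (P → Q) is (Q → P). It is not in general equivalent to the original.
Here P = '|x| < 3' and Q = 'x^2 < 9'.

If x^2 < 9, then |x| < 3.


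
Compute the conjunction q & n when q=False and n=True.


Conjunction is true only when both operands are true.
Substitute: q=False, n=True.
False & True evaluates to False.

False


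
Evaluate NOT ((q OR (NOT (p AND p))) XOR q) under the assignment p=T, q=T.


Substitute p=T, q=T:
p AND p = T AND T = T
NOT (p AND p) = F
q OR (NOT (p AND p)) = T OR F = T
(q OR (NOT (p AND p))) XOR q = T XOR T = F
NOT ((q OR (NOT (p AND p))) XOR q) = T

T


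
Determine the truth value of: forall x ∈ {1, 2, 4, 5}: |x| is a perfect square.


Evaluate the predicate on each element: 1:True, 2:False, 4:True, 5:False.
Counterexample x = 2 fails the predicate.

False


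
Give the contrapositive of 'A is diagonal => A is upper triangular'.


The contrapositive of (P → Q) is (¬Q → ¬P); it is logically equivalent to the original.
Here P = 'A is diagonal' and Q = 'A is upper triangular'.

If not (A is upper triangular), then not (A is diagonal).


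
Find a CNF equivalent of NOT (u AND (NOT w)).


Step 1: Apply De Morgan: ¬(u ∧ (¬w)) = ¬u ∨ ¬(¬w).
Step 2: Eliminate any double negations (¬¬X = X).

(NOT u) OR w


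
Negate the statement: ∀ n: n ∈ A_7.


¬(∀ x: φ) = ∃ x: ¬φ, and ¬(∃ x: φ) = ∀ x: ¬φ.
Apply to the universal statement.

∃ n: ¬(n ∈ A_7)


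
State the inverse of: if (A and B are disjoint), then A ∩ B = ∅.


The inverse of (P → Q) is (¬P → ¬Q). It is equivalent to the converse, not to the original.
Here P = '(A and B are disjoint)' and Q = 'A ∩ B = ∅'.

If not ((A and B are disjoint)), then not (A ∩ B = ∅).


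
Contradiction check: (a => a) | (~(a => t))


Truth table over {a, t}:
a | t | φ
---------
False | False | True
True | False | True
False | True | True
True | True | True
Satisfying assignment at row 1: a=False, t=False gives True.

No, it is not a contradiction.


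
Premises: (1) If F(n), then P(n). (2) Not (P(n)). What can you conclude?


Modus tollens: from (P → Q) and ¬Q, infer ¬P.
Q = 'P(n)' is denied; since P → Q, P must also fail.

Not (F(n)).
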